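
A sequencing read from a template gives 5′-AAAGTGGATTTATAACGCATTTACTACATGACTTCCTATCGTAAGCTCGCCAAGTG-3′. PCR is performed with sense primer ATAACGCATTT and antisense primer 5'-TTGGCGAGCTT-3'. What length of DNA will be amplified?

42 bp

The forward primer matches the template at positions 12–22.
Taking the reverse complement of TTGGCGAGCTT gives AAGCTCGCCAA, found at positions 43–53 on the template; the primer anneals here to the top strand with its 3' end pointing upstream.
Amplicon spans positions 12–53: 42 bp.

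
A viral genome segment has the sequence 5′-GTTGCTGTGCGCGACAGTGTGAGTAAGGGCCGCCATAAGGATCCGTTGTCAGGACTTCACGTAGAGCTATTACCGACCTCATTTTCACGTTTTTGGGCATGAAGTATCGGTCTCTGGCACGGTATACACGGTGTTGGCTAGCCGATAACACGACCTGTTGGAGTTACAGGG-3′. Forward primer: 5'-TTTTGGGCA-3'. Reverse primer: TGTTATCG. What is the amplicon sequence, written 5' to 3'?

5'-TTTTGGGCATGAAGTATCGGTCTCTGGCACGGTATACACGGTGTTGGCTAGCCGATAACA-3'

Scanning the template, TTTTGGGCA occurs at positions 91–99; this primer anneals to the bottom strand there with its 3' end pointing downstream.
The reverse primer's reverse complement is CGATAACA, which matches the template at positions 143–150.
The product is the template from position 91 through 150 (60 bp).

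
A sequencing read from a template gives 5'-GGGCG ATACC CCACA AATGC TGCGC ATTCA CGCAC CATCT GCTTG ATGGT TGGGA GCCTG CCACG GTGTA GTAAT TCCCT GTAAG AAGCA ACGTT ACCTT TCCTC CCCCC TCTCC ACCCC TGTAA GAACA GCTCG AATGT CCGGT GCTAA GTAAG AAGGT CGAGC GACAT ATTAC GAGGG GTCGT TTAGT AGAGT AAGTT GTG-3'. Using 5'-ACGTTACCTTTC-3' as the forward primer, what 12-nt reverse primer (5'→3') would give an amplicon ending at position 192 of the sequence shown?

The forward primer binds at positions 91–102; the product's 3' end on the top strand is position 192.
The reverse primer anneals to the top strand over positions 181–192, i.e. to GTCGTTTAGTAG.
Its sequence written 5'→3' is the reverse complement: CTACTAAACGAC.

5'-CTACTAAACGAC-3'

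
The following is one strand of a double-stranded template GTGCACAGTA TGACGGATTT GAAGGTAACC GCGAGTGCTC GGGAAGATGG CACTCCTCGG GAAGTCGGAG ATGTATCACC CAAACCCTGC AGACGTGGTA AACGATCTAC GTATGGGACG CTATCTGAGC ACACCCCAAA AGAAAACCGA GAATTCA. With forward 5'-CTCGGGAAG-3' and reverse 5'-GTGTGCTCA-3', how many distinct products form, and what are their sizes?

Two products: 97 bp, 79 bp

The forward primer CTCGGGAAG matches the top strand at positions 38–46, 56–64.
The reverse primer's reverse complement is TGAGCACAC, matching at positions 126–134.
Each forward site pairs with the reverse site to give a product ending at position 134: sizes 97, 79 bp.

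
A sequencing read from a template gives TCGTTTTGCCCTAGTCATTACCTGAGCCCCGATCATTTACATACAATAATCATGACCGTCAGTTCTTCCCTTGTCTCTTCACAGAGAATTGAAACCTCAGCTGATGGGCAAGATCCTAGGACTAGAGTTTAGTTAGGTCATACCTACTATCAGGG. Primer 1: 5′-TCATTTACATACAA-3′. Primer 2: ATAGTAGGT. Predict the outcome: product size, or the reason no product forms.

Yes — a 118 bp product.

Primer 1 (TCATTTACATACAA) matches the top strand at positions 33–46; it acts as a forward primer.
Primer 2's reverse complement is ACCTACTAT, matching the top strand at positions 142–150; it acts as a reverse primer.
The 3' ends face each other across positions 33–150, giving a 118 bp product.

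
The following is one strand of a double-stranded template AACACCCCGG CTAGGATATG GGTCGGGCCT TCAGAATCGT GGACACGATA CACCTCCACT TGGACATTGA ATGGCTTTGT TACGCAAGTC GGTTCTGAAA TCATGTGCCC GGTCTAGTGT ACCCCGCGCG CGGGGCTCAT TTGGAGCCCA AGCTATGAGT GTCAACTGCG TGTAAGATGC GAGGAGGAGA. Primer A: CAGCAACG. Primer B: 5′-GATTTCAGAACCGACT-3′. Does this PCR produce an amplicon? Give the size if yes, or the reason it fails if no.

Primer A (CAGCAACG) does not match the top strand, and its reverse complement CGTTGCTG does not match either.
With no annealing site for primer A, no amplification occurs.

No product — primer A has no binding site in the template.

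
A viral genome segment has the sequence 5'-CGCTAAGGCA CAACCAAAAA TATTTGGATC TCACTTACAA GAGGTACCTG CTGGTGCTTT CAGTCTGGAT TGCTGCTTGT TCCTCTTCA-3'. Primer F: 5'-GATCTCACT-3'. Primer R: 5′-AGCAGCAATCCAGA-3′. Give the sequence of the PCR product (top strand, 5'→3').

Forward primer GATCTCACT is found on the top strand at positions 27–35.
The reverse primer's reverse complement is TCTGGATTGCTGCT, which matches the template at positions 64–77.
The product is the template from position 27 through 77 (51 bp).

5'-GATCTCACTTACAAGAGGTACCTGCTGGTGCTTTCAGTCTGGATTGCTGCT-3'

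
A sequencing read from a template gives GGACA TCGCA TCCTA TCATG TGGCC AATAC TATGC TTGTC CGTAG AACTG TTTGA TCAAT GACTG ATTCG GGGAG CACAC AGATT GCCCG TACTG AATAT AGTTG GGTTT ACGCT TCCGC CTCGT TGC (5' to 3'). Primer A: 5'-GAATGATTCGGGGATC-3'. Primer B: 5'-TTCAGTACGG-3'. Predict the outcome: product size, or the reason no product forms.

No product — primer A has no binding site in the template.

Primer A (GAATGATTCGGGGATC) does not match the top strand, and its reverse complement GATCCCCGAATCATTC does not match either.
With no annealing site for primer A, no amplification occurs.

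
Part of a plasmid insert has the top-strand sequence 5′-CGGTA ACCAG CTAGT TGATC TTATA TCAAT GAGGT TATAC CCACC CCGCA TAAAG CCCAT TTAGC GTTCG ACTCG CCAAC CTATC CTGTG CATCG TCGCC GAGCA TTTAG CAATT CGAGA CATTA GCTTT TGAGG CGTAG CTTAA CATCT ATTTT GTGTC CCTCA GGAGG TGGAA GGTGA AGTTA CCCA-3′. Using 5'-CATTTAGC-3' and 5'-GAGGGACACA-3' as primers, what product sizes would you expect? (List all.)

107 bp, 61 bp

The forward primer CATTTAGC matches the top strand at positions 58–65, 104–111.
The reverse primer's reverse complement is TGTGTCCCTC, matching at positions 155–164.
Each forward site pairs with the reverse site to give a product ending at position 164: sizes 107, 61 bp.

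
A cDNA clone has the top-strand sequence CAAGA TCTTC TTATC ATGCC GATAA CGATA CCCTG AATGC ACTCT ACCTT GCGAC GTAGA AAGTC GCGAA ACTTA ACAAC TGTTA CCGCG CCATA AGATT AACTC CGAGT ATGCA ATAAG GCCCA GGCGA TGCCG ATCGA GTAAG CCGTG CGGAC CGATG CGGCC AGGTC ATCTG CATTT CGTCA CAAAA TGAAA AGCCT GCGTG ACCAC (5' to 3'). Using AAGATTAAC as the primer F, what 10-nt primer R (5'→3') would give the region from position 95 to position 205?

5'-CACGCAGGCT-3'

The product's 3' end on the top strand is position 205.
The reverse primer anneals to the top strand over positions 196–205, i.e. to AGCCTGCGTG.
Its sequence written 5'→3' is the reverse complement: CACGCAGGCT.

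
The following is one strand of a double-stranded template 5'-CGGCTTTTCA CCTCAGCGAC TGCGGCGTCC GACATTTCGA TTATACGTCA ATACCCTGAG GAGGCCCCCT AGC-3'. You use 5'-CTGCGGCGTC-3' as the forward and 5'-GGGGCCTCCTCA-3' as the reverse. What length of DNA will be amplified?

49 bp

Forward primer CTGCGGCGTC is found on the top strand at positions 20–29.
Reverse complement of the reverse primer: TGAGGAGGCCCC. This occurs on the top strand at positions 57–68.
Product length = (reverse-primer end) − (forward-primer start) + 1 = 68 − 20 + 1 = 49 bp.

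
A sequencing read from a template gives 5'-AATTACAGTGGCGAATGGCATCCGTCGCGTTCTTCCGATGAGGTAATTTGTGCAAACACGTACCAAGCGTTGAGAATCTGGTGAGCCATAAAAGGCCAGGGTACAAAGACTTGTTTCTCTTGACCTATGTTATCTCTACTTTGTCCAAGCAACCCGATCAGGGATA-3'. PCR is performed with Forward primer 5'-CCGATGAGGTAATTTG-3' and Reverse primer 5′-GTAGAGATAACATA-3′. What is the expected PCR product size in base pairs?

105 bp

The forward primer matches the template at positions 35–50.
Taking the reverse complement of GTAGAGATAACATA gives TATGTTATCTCTAC, found at positions 126–139 on the template; the primer anneals here to the top strand with its 3' end pointing upstream.
Product length = (reverse-primer end) − (forward-primer start) + 1 = 139 − 35 + 1 = 105 bp.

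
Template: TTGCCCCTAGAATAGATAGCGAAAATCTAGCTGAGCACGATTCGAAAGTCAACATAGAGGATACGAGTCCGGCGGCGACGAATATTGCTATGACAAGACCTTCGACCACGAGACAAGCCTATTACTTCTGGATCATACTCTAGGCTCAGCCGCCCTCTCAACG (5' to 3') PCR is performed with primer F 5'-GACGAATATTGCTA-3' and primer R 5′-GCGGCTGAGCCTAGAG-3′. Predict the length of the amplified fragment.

Scanning the template, GACGAATATTGCTA occurs at positions 77–90; this primer anneals to the bottom strand there with its 3' end pointing downstream.
Reverse complement of the reverse primer: CTCTAGGCTCAGCCGC. This occurs on the top strand at positions 138–153.
The product runs from position 77 to position 153, so its length is 153 − 77 + 1 = 77 bp.

77 bp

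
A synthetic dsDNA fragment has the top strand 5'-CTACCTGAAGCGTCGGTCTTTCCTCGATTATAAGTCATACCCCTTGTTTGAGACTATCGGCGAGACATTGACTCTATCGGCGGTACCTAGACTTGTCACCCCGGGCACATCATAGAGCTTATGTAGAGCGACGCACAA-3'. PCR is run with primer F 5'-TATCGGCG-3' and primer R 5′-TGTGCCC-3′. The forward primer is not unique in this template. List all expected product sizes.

The forward primer TATCGGCG matches the top strand at positions 55–62, 75–82.
The reverse primer's reverse complement is GGGCACA, matching at positions 103–109.
Each forward site pairs with the reverse site to give a product ending at position 109: sizes 55, 35 bp.

55 bp, 35 bp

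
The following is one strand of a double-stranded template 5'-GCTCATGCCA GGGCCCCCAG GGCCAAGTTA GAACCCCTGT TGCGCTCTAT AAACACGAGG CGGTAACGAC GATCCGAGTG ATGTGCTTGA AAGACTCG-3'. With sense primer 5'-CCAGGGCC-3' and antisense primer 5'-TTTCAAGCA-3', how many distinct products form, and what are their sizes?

The forward primer CCAGGGCC matches the top strand at positions 8–15, 17–24.
The reverse primer's reverse complement is TGCTTGAAA, matching at positions 84–92.
Each forward site pairs with the reverse site to give a product ending at position 92: sizes 85, 76 bp.

Two products: 85 bp, 76 bp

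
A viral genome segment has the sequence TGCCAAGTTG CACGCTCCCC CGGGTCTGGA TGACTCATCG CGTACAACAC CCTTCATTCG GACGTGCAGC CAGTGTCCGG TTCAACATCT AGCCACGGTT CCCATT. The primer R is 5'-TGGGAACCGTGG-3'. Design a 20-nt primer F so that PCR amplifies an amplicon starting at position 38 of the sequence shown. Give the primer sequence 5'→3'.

The reverse primer's reverse complement CCACGGTTCCCA matches the template at positions 93–104; the product starts at position 38.
The forward primer is identical to the top strand over positions 38–57: TCGCGTACAACACCCTTCAT.

5'-TCGCGTACAACACCCTTCAT-3'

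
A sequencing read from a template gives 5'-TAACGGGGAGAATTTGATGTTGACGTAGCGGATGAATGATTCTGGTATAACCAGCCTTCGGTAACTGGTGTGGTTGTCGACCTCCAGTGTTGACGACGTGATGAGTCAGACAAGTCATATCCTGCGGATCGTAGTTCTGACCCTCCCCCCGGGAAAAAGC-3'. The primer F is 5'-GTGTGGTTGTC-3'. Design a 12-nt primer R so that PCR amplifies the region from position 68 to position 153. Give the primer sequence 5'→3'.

5'-CCCGGGGGGAGG-3'

The product's 3' end on the top strand is position 153.
The reverse primer anneals to the top strand over positions 142–153, i.e. to CCTCCCCCCGGG.
Its sequence written 5'→3' is the reverse complement: CCCGGGGGGAGG.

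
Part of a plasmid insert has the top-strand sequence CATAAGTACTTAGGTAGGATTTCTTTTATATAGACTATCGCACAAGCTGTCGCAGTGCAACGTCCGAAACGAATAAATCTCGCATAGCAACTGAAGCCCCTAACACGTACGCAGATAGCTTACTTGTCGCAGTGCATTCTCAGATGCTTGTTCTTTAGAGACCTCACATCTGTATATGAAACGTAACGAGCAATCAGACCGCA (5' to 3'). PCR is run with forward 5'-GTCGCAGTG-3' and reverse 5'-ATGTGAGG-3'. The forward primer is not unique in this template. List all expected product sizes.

121 bp, 44 bp

The forward primer GTCGCAGTG matches the top strand at positions 49–57, 126–134.
The reverse primer's reverse complement is CCTCACAT, matching at positions 162–169.
Each forward site pairs with the reverse site to give a product ending at position 169: sizes 121, 44 bp.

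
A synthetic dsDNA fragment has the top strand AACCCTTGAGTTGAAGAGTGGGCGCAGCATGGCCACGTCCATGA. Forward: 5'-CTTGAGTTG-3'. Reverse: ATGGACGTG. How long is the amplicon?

38 bp

Scanning the template, CTTGAGTTG occurs at positions 5–13; this primer anneals to the bottom strand there with its 3' end pointing downstream.
Taking the reverse complement of ATGGACGTG gives CACGTCCAT, found at positions 34–42 on the template; the primer anneals here to the top strand with its 3' end pointing upstream.
Product length = (reverse-primer end) − (forward-primer start) + 1 = 42 − 5 + 1 = 38 bp.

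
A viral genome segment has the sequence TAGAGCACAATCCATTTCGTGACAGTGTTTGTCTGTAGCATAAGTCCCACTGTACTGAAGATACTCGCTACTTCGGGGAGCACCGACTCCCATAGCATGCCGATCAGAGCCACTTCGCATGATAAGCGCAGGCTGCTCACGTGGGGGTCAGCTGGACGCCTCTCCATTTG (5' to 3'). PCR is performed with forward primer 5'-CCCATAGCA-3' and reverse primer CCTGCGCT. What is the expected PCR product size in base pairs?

Scanning the template, CCCATAGCA occurs at positions 89–97; this primer anneals to the bottom strand there with its 3' end pointing downstream.
Taking the reverse complement of CCTGCGCT gives AGCGCAGG, found at positions 125–132 on the template; the primer anneals here to the top strand with its 3' end pointing upstream.
Amplicon spans positions 89–132: 44 bp.

44 bp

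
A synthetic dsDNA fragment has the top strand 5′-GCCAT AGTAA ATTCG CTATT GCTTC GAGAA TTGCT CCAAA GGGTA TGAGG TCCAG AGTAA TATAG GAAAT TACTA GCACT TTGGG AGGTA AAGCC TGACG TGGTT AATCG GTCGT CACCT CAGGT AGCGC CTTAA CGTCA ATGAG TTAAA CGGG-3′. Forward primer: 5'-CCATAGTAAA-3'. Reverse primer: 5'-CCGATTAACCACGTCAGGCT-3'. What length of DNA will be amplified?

The forward primer matches the template at positions 2–11.
The reverse primer's reverse complement is AGCCTGACGTGGTTAATCGG, which matches the template at positions 92–111.
Amplicon spans positions 2–111: 110 bp.

110 bp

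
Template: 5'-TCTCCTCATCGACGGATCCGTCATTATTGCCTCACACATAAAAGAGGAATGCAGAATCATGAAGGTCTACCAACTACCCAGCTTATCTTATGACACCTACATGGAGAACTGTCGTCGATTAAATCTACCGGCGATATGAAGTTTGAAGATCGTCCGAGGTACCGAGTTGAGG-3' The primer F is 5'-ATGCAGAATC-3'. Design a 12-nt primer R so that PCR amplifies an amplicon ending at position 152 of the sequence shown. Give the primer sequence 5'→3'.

5'-CGATCTTCAAAC-3'

The forward primer binds at positions 49–58; the product's 3' end on the top strand is position 152.
The reverse primer anneals to the top strand over positions 141–152, i.e. to GTTTGAAGATCG.
Its sequence written 5'→3' is the reverse complement: CGATCTTCAAAC.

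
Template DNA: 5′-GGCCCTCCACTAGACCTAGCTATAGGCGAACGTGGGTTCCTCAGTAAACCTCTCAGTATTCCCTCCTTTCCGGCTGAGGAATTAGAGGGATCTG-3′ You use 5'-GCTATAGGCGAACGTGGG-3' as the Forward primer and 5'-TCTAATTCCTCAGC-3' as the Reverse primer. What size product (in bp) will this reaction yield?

The forward primer matches the template at positions 19–36.
Reverse complement of the reverse primer: GCTGAGGAATTAGA. This occurs on the top strand at positions 73–86.
Product length = (reverse-primer end) − (forward-primer start) + 1 = 86 − 19 + 1 = 68 bp.

68 bp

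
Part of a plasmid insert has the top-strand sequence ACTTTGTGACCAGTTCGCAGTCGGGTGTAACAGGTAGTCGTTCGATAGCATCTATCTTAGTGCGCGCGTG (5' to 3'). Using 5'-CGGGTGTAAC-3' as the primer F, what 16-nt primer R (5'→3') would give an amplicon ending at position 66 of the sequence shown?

5'-CGCGCACTAAGATAGA-3'

The forward primer binds at positions 22–31; the product's 3' end on the top strand is position 66.
The reverse primer anneals to the top strand over positions 51–66, i.e. to TCTATCTTAGTGCGCG.
Its sequence written 5'→3' is the reverse complement: CGCGCACTAAGATAGA.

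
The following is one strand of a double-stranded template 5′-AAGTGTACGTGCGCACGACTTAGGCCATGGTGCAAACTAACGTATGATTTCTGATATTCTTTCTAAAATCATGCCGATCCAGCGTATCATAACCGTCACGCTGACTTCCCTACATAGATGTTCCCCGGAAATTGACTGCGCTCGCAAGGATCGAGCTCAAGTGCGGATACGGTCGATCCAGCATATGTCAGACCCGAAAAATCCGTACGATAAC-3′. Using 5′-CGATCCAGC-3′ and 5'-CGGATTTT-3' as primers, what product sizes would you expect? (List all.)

The forward primer CGATCCAGC matches the top strand at positions 75–83, 174–182.
The reverse primer's reverse complement is AAAATCCG, matching at positions 198–205.
Each forward site pairs with the reverse site to give a product ending at position 205: sizes 131, 32 bp.

131 bp, 32 bp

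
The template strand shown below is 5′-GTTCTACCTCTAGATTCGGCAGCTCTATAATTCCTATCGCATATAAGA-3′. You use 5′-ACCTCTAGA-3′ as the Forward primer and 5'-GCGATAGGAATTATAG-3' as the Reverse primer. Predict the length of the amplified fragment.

35 bp

Forward primer ACCTCTAGA is found on the top strand at positions 6–14.
Taking the reverse complement of GCGATAGGAATTATAG gives CTATAATTCCTATCGC, found at positions 25–40 on the template; the primer anneals here to the top strand with its 3' end pointing upstream.
Amplicon spans positions 6–40: 35 bp.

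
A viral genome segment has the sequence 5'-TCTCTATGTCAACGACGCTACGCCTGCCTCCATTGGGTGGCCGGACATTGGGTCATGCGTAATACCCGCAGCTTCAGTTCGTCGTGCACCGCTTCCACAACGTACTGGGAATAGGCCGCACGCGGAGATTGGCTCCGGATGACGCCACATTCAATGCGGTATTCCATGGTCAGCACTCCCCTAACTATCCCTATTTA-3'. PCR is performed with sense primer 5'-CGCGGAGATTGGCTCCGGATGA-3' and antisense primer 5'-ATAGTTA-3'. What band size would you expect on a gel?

Scanning the template, CGCGGAGATTGGCTCCGGATGA occurs at positions 121–142; this primer anneals to the bottom strand there with its 3' end pointing downstream.
Taking the reverse complement of ATAGTTA gives TAACTAT, found at positions 182–188 on the template; the primer anneals here to the top strand with its 3' end pointing upstream.
Product length = (reverse-primer end) − (forward-primer start) + 1 = 188 − 121 + 1 = 68 bp.

68 bp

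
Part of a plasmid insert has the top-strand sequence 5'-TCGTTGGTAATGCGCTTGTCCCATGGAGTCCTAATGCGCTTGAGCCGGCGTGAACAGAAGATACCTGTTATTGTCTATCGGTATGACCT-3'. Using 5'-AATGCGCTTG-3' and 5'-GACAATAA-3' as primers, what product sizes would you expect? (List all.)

67 bp, 43 bp

The forward primer AATGCGCTTG matches the top strand at positions 9–18, 33–42.
The reverse primer's reverse complement is TTATTGTC, matching at positions 68–75.
Each forward site pairs with the reverse site to give a product ending at position 75: sizes 67, 43 bp.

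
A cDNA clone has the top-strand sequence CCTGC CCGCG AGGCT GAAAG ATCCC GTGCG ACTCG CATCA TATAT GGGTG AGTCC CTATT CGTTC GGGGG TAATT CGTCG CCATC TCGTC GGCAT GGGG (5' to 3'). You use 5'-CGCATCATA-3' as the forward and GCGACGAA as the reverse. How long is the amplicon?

48 bp

Forward primer CGCATCATA is found on the top strand at positions 34–42.
Taking the reverse complement of GCGACGAA gives TTCGTCGC, found at positions 74–81 on the template; the primer anneals here to the top strand with its 3' end pointing upstream.
The product runs from position 34 to position 81, so its length is 81 − 34 + 1 = 48 bp.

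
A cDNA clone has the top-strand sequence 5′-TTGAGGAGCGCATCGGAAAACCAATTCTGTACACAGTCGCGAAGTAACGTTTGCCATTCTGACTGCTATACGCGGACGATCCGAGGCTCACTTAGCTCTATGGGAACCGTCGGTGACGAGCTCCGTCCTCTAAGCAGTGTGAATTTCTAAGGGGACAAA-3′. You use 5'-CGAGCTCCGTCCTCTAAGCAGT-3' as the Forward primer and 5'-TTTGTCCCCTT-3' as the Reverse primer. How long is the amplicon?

Forward primer CGAGCTCCGTCCTCTAAGCAGT is found on the top strand at positions 117–138.
Reverse complement of the reverse primer: AAGGGGACAAA. This occurs on the top strand at positions 149–159.
The product runs from position 117 to position 159, so its length is 159 − 117 + 1 = 43 bp.

43 bp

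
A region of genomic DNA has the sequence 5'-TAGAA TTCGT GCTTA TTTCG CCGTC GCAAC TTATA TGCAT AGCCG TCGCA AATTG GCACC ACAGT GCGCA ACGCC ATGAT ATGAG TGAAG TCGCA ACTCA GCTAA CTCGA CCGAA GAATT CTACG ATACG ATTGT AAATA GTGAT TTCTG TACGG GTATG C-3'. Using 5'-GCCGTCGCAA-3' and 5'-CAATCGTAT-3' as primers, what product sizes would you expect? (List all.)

The forward primer GCCGTCGCAA matches the top strand at positions 20–29, 42–51.
The reverse primer's reverse complement is ATACGATTG, matching at positions 126–134.
Each forward site pairs with the reverse site to give a product ending at position 134: sizes 115, 93 bp.

115 bp, 93 bp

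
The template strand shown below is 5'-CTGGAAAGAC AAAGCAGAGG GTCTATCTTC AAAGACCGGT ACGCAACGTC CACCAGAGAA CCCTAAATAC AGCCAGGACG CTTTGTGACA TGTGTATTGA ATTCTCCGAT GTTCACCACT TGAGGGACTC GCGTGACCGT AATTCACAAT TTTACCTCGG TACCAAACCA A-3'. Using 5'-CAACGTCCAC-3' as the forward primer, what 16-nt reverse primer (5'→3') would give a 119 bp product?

The forward primer binds at positions 44–53, so a 119 bp product ends at position 44 + 119 − 1 = 162.
The reverse primer anneals to the top strand over positions 147–162, i.e. to CAATTTTACCTCGGTA.
Its sequence written 5'→3' is the reverse complement: TACCGAGGTAAAATTG.

5'-TACCGAGGTAAAATTG-3'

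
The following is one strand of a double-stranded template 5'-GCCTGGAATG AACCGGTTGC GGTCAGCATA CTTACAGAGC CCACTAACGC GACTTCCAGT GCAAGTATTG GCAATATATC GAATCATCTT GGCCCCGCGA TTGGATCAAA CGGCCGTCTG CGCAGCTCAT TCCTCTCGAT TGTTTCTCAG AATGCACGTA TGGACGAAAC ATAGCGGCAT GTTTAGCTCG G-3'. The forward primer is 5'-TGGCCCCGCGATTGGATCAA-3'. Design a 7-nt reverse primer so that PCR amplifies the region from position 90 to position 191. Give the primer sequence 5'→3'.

5'-CCGAGCT-3'

The product's 3' end on the top strand is position 191.
The reverse primer anneals to the top strand over positions 185–191, i.e. to AGCTCGG.
Its sequence written 5'→3' is the reverse complement: CCGAGCT.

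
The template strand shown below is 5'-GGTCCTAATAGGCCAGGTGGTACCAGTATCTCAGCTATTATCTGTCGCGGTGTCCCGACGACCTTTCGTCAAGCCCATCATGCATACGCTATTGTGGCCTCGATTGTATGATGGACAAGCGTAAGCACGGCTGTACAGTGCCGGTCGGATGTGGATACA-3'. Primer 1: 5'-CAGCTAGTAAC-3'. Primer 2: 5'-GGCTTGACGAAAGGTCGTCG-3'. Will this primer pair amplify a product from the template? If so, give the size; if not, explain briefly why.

Primer 1 (CAGCTAGTAAC) does not match the top strand, and its reverse complement GTTACTAGCTG does not match either.
With no annealing site for primer 1, no amplification occurs.

No product — primer 1 has no binding site in the template.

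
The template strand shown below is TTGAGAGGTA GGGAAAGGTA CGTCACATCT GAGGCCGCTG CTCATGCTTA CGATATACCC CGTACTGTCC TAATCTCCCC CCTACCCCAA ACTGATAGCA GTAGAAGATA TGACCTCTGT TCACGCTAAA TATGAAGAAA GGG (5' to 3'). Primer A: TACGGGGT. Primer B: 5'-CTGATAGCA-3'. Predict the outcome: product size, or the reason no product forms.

No product — the primers' 3' ends point away from each other.

Primer A (TACGGGGT) has reverse complement ACCCCGTA, which matches the top strand at positions 57–64; primer A anneals to the top strand there with its 3' end pointing upstream toward position 57.
Primer B (CTGATAGCA) matches the top strand directly at positions 92–100; it anneals to the bottom strand with its 3' end pointing downstream toward position 100.
The 3' ends diverge (primer A extends toward position 1, primer B toward position 143), so the primers never converge on a shared product.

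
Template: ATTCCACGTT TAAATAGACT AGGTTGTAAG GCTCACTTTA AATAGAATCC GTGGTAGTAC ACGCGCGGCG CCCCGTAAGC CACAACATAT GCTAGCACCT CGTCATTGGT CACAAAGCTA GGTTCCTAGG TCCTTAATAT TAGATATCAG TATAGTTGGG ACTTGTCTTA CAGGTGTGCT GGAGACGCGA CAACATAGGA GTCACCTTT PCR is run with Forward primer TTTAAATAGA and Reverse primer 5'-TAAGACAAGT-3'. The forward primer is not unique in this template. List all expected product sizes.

The forward primer TTTAAATAGA matches the top strand at positions 9–18, 37–46.
The reverse primer's reverse complement is ACTTGTCTTA, matching at positions 161–170.
Each forward site pairs with the reverse site to give a product ending at position 170: sizes 162, 134 bp.

162 bp, 134 bp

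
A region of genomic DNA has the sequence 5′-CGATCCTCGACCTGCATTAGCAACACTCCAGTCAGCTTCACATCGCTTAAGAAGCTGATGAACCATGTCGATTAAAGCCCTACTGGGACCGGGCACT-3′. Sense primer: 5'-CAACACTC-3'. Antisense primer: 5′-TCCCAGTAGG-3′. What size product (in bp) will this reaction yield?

68 bp

Forward primer CAACACTC is found on the top strand at positions 21–28.
The reverse primer's reverse complement is CCTACTGGGA, which matches the template at positions 79–88.
Amplicon spans positions 21–88: 68 bp.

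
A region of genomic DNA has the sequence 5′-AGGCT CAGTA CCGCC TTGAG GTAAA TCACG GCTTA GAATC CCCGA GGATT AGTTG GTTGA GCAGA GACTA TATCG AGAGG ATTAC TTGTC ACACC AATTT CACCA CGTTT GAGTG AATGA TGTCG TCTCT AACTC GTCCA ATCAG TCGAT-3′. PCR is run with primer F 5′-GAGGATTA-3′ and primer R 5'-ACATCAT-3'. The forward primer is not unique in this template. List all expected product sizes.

The forward primer GAGGATTA matches the top strand at positions 44–51, 77–84.
The reverse primer's reverse complement is ATGATGT, matching at positions 117–123.
Each forward site pairs with the reverse site to give a product ending at position 123: sizes 80, 47 bp.

80 bp, 47 bp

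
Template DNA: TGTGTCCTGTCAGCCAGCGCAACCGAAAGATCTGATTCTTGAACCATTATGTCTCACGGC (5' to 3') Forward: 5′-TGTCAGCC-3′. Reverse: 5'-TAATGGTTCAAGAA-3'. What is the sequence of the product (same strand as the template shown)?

The forward primer matches the template at positions 8–15.
Taking the reverse complement of TAATGGTTCAAGAA gives TTCTTGAACCATTA, found at positions 36–49 on the template; the primer anneals here to the top strand with its 3' end pointing upstream.
The product is the template from position 8 through 49 (42 bp).

5'-TGTCAGCCAGCGCAACCGAAAGATCTGATTCTTGAACCATTA-3'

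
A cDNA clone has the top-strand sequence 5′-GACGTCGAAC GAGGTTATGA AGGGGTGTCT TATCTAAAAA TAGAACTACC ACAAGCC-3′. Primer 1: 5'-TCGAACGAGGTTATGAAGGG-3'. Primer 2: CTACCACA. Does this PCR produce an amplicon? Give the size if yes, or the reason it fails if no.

Primer 1 (TCGAACGAGGTTATGAAGGG) matches the top strand at positions 5–24 (3' end points downstream).
Primer 2 (CTACCACA) also matches the top strand directly, at positions 46–53 — its reverse complement TGTGGTAG is not present.
Both primers anneal to the bottom strand with 3' ends pointing the same way, so neither can prime synthesis back toward the other.

No product — both primers anneal to the same strand and extend in the same direction.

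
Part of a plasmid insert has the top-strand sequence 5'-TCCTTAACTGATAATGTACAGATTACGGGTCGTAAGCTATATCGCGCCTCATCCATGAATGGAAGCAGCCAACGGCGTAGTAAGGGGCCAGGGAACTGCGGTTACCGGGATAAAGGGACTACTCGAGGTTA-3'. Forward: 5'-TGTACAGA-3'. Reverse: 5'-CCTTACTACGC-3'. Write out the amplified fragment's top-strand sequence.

5'-TGTACAGATTACGGGTCGTAAGCTATATCGCGCCTCATCCATGAATGGAAGCAGCCAACGGCGTAGTAAGG-3'

The forward primer matches the template at positions 15–22.
Reverse complement of the reverse primer: GCGTAGTAAGG. This occurs on the top strand at positions 75–85.
The product is the template from position 15 through 85 (71 bp).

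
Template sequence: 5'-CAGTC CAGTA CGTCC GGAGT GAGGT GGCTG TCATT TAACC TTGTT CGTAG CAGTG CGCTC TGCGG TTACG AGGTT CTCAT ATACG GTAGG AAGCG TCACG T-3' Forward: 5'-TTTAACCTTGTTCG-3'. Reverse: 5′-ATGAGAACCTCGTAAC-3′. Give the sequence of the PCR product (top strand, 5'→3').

The forward primer matches the template at positions 34–47.
Reverse complement of the reverse primer: GTTACGAGGTTCTCAT. This occurs on the top strand at positions 65–80.
The product is the template from position 34 through 80 (47 bp).

5'-TTTAACCTTGTTCGTAGCAGTGCGCTCTGCGGTTACGAGGTTCTCAT-3'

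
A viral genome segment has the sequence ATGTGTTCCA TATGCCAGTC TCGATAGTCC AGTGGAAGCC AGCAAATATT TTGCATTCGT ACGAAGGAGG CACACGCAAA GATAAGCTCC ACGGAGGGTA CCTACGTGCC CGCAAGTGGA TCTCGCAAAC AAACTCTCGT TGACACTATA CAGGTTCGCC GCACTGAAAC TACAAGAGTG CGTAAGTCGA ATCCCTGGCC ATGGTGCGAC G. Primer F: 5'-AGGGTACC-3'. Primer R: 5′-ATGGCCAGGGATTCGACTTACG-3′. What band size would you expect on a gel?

The forward primer matches the template at positions 95–102.
The reverse primer's reverse complement is CGTAAGTCGAATCCCTGGCCAT, which matches the template at positions 181–202.
Product length = (reverse-primer end) − (forward-primer start) + 1 = 202 − 95 + 1 = 108 bp.

108 bp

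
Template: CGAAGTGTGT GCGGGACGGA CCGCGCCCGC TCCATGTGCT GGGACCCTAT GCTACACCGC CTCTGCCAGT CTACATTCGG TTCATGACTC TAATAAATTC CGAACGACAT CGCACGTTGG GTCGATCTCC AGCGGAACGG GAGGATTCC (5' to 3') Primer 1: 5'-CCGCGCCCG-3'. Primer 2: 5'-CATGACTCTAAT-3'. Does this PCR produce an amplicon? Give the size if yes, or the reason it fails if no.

No product — both primers anneal to the same strand and extend in the same direction.

Primer 1 (CCGCGCCCG) matches the top strand at positions 21–29 (3' end points downstream).
Primer 2 (CATGACTCTAAT) also matches the top strand directly, at positions 83–94 — its reverse complement ATTAGAGTCATG is not present.
Both primers anneal to the bottom strand with 3' ends pointing the same way, so neither can prime synthesis back toward the other.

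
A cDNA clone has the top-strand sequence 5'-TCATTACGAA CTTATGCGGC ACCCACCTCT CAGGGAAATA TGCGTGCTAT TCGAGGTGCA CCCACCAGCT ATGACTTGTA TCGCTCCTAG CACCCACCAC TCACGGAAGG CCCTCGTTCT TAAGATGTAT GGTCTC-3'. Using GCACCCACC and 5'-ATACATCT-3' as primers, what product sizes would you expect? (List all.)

The forward primer GCACCCACC matches the top strand at positions 19–27, 58–66, 90–98.
The reverse primer's reverse complement is AGATGTAT, matching at positions 123–130.
Each forward site pairs with the reverse site to give a product ending at position 130: sizes 112, 73, 41 bp.

112 bp, 73 bp, 41 bp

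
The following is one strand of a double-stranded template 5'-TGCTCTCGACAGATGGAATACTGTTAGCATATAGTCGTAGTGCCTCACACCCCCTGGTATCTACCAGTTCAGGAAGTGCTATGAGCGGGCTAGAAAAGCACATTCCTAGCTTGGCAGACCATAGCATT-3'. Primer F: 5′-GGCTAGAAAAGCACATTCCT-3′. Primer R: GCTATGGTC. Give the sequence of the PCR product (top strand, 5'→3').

5'-GGCTAGAAAAGCACATTCCTAGCTTGGCAGACCATAGC-3'

Forward primer GGCTAGAAAAGCACATTCCT is found on the top strand at positions 88–107.
Reverse complement of the reverse primer: GACCATAGC. This occurs on the top strand at positions 117–125.
The product is the template from position 88 through 125 (38 bp).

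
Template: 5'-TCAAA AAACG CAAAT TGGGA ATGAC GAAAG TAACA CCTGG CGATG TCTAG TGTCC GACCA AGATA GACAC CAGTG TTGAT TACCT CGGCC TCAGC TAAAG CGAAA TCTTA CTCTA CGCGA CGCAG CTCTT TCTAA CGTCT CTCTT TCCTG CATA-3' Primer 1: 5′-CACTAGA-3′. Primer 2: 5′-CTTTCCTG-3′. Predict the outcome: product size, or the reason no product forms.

Primer 1 (CACTAGA) has reverse complement TCTAGTG, which matches the top strand at positions 46–52; primer 1 anneals to the top strand there with its 3' end pointing upstream toward position 46.
Primer 2 (CTTTCCTG) matches the top strand directly at positions 143–150; it anneals to the bottom strand with its 3' end pointing downstream toward position 150.
The 3' ends diverge (primer 1 extends toward position 1, primer 2 toward position 154), so the primers never converge on a shared product.

No product — the primers' 3' ends point away from each other.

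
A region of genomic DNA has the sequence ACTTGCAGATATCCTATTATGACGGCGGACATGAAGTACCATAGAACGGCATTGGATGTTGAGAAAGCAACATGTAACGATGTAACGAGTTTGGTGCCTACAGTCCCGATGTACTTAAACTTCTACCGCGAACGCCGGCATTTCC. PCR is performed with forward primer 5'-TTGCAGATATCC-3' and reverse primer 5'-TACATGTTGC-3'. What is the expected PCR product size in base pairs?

74 bp

Scanning the template, TTGCAGATATCC occurs at positions 3–14; this primer anneals to the bottom strand there with its 3' end pointing downstream.
Reverse complement of the reverse primer: GCAACATGTA. This occurs on the top strand at positions 67–76.
Amplicon spans positions 3–76: 74 bp.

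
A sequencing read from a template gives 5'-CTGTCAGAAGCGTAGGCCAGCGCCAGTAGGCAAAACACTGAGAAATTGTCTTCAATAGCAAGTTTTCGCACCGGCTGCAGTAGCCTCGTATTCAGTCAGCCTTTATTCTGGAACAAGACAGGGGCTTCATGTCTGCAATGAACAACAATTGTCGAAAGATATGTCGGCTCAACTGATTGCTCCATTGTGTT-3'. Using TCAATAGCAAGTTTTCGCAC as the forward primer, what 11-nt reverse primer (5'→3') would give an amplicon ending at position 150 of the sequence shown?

The forward primer binds at positions 52–71; the product's 3' end on the top strand is position 150.
The reverse primer anneals to the top strand over positions 140–150, i.e. to GAACAACAATT.
Its sequence written 5'→3' is the reverse complement: AATTGTTGTTC.

5'-AATTGTTGTTC-3'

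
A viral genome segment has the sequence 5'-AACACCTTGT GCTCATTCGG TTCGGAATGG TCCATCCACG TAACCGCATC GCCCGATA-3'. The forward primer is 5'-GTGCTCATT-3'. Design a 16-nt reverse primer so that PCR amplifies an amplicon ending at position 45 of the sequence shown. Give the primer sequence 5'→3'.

5'-GGTTACGTGGATGGAC-3'

The forward primer binds at positions 9–17; the product's 3' end on the top strand is position 45.
The reverse primer anneals to the top strand over positions 30–45, i.e. to GTCCATCCACGTAACC.
Its sequence written 5'→3' is the reverse complement: GGTTACGTGGATGGAC.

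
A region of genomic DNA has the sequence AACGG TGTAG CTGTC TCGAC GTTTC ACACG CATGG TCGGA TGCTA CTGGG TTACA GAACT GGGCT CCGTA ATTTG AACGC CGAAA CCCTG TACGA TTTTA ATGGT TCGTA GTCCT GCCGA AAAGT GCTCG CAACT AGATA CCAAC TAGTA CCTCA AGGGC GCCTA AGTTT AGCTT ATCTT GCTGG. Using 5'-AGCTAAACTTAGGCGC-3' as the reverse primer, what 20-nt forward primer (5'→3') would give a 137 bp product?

5'-GGATGCTACTGGGTTACAGA-3'

The reverse primer's reverse complement GCGCCTAAGTTTAGCT matches the template at positions 159–174, so the product ends at position 174.
A 137 bp product then starts at position 174 − 137 + 1 = 38.
The forward primer is identical to the top strand there: GGATGCTACTGGGTTACAGA.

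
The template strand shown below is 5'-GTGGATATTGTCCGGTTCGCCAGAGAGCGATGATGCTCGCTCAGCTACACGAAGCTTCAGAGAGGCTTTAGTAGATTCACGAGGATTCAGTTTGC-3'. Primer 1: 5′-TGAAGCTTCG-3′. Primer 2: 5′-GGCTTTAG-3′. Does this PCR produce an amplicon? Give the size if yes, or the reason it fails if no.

Primer 1 (TGAAGCTTCG) has reverse complement CGAAGCTTCA, which matches the top strand at positions 50–59; primer 1 anneals to the top strand there with its 3' end pointing upstream toward position 50.
Primer 2 (GGCTTTAG) matches the top strand directly at positions 64–71; it anneals to the bottom strand with its 3' end pointing downstream toward position 71.
The 3' ends diverge (primer 1 extends toward position 1, primer 2 toward position 95), so the primers never converge on a shared product.

No product — the primers' 3' ends point away from each other.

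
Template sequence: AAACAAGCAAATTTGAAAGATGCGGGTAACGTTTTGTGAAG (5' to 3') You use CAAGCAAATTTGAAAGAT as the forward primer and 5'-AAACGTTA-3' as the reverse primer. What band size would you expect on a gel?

31 bp

The forward primer matches the template at positions 4–21.
The reverse primer's reverse complement is TAACGTTT, which matches the template at positions 27–34.
Product length = (reverse-primer end) − (forward-primer start) + 1 = 34 − 4 + 1 = 31 bp.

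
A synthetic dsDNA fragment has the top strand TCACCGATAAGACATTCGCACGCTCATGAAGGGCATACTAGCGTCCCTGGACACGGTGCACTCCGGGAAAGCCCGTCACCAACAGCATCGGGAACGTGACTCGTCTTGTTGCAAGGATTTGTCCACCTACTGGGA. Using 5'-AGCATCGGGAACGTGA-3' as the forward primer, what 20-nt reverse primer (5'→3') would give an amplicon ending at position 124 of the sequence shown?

5'-GGACAAATCCTTGCAACAAG-3'

The forward primer binds at positions 84–99; the product's 3' end on the top strand is position 124.
The reverse primer anneals to the top strand over positions 105–124, i.e. to CTTGTTGCAAGGATTTGTCC.
Its sequence written 5'→3' is the reverse complement: GGACAAATCCTTGCAACAAG.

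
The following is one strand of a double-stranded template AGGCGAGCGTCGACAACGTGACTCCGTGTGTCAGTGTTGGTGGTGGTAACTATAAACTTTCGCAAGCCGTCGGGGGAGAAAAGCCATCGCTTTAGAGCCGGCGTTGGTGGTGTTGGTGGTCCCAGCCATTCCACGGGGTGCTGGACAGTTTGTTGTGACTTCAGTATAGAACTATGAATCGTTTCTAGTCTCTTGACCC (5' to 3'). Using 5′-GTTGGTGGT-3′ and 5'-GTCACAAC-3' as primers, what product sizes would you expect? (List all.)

124 bp, 57 bp, 48 bp

The forward primer GTTGGTGGT matches the top strand at positions 36–44, 103–111, 112–120.
The reverse primer's reverse complement is GTTGTGAC, matching at positions 152–159.
Each forward site pairs with the reverse site to give a product ending at position 159: sizes 124, 57, 48 bp.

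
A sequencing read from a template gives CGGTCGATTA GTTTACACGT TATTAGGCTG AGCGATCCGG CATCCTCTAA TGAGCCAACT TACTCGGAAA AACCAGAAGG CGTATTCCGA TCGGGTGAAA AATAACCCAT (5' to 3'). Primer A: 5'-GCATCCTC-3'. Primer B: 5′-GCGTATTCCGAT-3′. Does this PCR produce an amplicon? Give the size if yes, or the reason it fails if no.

No product — both primers anneal to the same strand and extend in the same direction.

Primer A (GCATCCTC) matches the top strand at positions 40–47 (3' end points downstream).
Primer B (GCGTATTCCGAT) also matches the top strand directly, at positions 80–91 — its reverse complement ATCGGAATACGC is not present.
Both primers anneal to the bottom strand with 3' ends pointing the same way, so neither can prime synthesis back toward the other.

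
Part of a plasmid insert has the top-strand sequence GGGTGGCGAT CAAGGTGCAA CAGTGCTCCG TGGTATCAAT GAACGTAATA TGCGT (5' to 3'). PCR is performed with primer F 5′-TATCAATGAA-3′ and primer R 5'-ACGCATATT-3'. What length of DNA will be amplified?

The forward primer matches the template at positions 34–43.
Taking the reverse complement of ACGCATATT gives AATATGCGT, found at positions 47–55 on the template; the primer anneals here to the top strand with its 3' end pointing upstream.
The product runs from position 34 to position 55, so its length is 55 − 34 + 1 = 22 bp.

22 bp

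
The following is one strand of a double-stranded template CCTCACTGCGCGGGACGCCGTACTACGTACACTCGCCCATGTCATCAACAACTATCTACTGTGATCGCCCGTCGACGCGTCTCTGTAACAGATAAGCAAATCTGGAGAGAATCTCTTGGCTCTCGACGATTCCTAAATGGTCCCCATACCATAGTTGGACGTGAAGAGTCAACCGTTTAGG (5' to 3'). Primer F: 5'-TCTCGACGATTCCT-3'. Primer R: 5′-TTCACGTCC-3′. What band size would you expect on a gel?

45 bp

The forward primer matches the template at positions 121–134.
Reverse complement of the reverse primer: GGACGTGAA. This occurs on the top strand at positions 157–165.
The product runs from position 121 to position 165, so its length is 165 − 121 + 1 = 45 bp.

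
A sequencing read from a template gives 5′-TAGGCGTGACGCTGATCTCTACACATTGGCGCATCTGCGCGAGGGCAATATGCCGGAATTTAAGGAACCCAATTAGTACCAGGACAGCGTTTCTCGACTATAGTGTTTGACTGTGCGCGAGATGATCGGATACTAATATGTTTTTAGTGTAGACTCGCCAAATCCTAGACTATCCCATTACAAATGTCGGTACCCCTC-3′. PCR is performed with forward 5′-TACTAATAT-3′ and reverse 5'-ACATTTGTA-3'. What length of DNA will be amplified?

57 bp

The forward primer matches the template at positions 131–139.
Reverse complement of the reverse primer: TACAAATGT. This occurs on the top strand at positions 179–187.
The product runs from position 131 to position 187, so its length is 187 − 131 + 1 = 57 bp.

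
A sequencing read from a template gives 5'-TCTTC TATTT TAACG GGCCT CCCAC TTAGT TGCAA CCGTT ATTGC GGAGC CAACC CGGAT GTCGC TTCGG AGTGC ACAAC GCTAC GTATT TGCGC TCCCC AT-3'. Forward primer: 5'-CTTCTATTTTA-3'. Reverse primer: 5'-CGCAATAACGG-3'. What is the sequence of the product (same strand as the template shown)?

The forward primer matches the template at positions 2–12.
The reverse primer's reverse complement is CCGTTATTGCG, which matches the template at positions 36–46.
The product is the template from position 2 through 46 (45 bp).

5'-CTTCTATTTTAACGGGCCTCCCACTTAGTTGCAACCGTTATTGCG-3'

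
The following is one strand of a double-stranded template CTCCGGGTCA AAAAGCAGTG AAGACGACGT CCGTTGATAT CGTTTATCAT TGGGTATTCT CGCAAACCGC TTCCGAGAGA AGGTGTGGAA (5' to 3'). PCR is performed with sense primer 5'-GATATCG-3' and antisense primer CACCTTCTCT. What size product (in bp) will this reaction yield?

50 bp

Forward primer GATATCG is found on the top strand at positions 36–42.
Taking the reverse complement of CACCTTCTCT gives AGAGAAGGTG, found at positions 76–85 on the template; the primer anneals here to the top strand with its 3' end pointing upstream.
Amplicon spans positions 36–85: 50 bp.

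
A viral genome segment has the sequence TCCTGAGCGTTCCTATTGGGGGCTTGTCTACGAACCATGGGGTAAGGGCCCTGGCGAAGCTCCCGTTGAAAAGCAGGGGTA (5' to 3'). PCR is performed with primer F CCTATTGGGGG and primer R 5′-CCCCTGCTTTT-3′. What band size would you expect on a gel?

68 bp

Forward primer CCTATTGGGGG is found on the top strand at positions 12–22.
The reverse primer's reverse complement is AAAAGCAGGGG, which matches the template at positions 69–79.
The product runs from position 12 to position 79, so its length is 79 − 12 + 1 = 68 bp.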